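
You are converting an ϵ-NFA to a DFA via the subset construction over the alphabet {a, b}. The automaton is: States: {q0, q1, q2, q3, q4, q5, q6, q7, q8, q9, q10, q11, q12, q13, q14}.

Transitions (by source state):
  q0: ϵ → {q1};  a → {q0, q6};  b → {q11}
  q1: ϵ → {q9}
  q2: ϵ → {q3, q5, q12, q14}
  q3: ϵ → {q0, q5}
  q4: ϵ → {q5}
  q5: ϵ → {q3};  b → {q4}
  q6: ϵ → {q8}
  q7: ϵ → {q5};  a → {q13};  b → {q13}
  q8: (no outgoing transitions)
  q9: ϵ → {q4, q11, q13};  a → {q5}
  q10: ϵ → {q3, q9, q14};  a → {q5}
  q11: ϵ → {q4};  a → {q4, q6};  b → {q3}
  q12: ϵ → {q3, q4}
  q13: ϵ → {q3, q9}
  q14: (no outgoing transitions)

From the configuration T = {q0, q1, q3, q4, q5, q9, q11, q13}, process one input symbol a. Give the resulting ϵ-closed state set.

{q0, q1, q3, q4, q5, q6, q8, q9, q11, q13}

q0 on a → {q0, q6}.
q9 on a → {q5}.
q11 on a → {q4, q6}.
No a-transition from q1, q3, q4, q5, q13.
Union after reading a: {q0, q4, q5, q6}.
Now take the ϵ-closure:
From q0 via ϵ: add q1.
From q5 via ϵ: add q3.
From q6 via ϵ: add q8.
From q1 via ϵ: add q9.
From q9 via ϵ: add q11, q13.
No new states can be added; the closed set is {q0, q1, q3, q4, q5, q6, q8, q9, q11, q13}.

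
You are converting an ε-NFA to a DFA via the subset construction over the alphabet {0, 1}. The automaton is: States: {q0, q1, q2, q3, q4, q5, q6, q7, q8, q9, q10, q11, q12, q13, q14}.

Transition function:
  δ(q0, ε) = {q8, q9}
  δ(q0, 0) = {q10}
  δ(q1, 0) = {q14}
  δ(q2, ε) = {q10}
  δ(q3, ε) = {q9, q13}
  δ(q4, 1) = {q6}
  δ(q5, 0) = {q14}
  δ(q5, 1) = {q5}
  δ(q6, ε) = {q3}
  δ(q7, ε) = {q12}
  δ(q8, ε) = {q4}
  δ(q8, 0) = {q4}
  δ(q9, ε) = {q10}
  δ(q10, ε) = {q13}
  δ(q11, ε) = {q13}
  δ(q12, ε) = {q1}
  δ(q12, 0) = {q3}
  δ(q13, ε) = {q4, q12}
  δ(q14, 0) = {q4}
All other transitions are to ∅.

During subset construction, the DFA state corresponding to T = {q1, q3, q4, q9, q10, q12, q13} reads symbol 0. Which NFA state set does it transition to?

q1 on 0 → {q14}.
q12 on 0 → {q3}.
No 0-transition from q3, q4, q9, q10, q13.
Union after reading 0: {q3, q14}.
Now take the ε-closure:
From q3 via ε: add q9, q13.
From q9 via ε: add q10.
From q13 via ε: add q4, q12.
From q12 via ε: add q1.
No new states can be added; the closed set is {q1, q3, q4, q9, q10, q12, q13, q14}.

{q1, q3, q4, q9, q10, q12, q13, q14}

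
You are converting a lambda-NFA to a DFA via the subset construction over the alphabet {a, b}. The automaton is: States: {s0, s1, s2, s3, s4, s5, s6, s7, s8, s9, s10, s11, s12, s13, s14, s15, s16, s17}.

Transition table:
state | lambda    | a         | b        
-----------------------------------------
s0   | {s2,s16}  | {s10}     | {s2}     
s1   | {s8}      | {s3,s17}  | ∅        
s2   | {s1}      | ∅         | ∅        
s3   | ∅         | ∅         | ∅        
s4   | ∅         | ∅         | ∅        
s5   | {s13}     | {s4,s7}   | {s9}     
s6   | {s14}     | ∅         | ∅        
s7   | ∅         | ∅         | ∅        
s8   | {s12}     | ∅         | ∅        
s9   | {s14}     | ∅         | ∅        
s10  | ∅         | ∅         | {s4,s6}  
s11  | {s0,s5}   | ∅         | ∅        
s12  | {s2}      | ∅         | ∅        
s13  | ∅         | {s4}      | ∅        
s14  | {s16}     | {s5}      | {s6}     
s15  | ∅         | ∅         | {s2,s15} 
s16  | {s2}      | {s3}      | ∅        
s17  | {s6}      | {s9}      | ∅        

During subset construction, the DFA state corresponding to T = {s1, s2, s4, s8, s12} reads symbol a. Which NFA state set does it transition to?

s1 on a → {s3, s17}.
No a-transition from s2, s4, s8, s12.
Union after reading a: {s3, s17}.
Now take the lambda-closure:
From s17 via lambda: add s6.
From s6 via lambda: add s14.
From s14 via lambda: add s16.
From s16 via lambda: add s2.
From s2 via lambda: add s1.
From s1 via lambda: add s8.
From s8 via lambda: add s12.
No new states can be added; the closed set is {s1, s2, s3, s6, s8, s12, s14, s16, s17}.

{s1, s2, s3, s6, s8, s12, s14, s16, s17}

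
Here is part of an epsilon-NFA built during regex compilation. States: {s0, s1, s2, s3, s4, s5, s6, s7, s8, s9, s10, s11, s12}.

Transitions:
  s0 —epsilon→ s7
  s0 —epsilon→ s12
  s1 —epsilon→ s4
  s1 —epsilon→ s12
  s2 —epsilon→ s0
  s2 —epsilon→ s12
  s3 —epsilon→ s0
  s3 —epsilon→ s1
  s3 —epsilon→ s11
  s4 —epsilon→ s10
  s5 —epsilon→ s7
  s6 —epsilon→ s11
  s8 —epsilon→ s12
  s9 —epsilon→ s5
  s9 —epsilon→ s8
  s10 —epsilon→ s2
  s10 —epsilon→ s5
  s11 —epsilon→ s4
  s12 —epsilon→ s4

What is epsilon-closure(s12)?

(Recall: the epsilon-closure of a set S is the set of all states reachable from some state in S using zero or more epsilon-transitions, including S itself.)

{s0, s2, s4, s5, s7, s10, s12}

Start with {s12}.
From s12 via epsilon: add s4.
From s4 via epsilon: add s10.
From s10 via epsilon: add s2, s5.
From s2 via epsilon: add s0.
From s5 via epsilon: add s7.
No new states can be added; the closed set is {s0, s2, s4, s5, s7, s10, s12}.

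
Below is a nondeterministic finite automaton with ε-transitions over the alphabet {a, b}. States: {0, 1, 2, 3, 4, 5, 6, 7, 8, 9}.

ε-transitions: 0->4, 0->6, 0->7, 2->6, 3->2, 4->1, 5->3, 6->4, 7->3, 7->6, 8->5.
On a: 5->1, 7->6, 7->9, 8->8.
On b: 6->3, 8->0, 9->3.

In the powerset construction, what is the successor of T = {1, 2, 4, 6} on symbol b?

{1, 2, 3, 4, 6}

6 on b → {3}.
No b-transition from 1, 2, 4.
Union after reading b: {3}.
Now take the ε-closure:
From 3 via ε: add 2.
From 2 via ε: add 6.
From 6 via ε: add 4.
From 4 via ε: add 1.
No new states can be added; the closed set is {1, 2, 3, 4, 6}.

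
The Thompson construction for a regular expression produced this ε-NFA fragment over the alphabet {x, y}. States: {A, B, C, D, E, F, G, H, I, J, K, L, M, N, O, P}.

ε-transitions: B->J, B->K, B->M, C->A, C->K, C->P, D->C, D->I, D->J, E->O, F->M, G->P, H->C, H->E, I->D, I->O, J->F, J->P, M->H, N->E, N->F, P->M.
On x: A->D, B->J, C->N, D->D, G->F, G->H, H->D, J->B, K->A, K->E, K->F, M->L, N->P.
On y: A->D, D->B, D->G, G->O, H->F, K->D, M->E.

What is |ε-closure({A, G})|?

Start with {A, G}.
From G via ε: add P.
From P via ε: add M.
From M via ε: add H.
From H via ε: add C, E.
From C via ε: add K.
From E via ε: add O.
ε-closure = {A, C, E, G, H, K, M, O, P}, which has 9 states.

9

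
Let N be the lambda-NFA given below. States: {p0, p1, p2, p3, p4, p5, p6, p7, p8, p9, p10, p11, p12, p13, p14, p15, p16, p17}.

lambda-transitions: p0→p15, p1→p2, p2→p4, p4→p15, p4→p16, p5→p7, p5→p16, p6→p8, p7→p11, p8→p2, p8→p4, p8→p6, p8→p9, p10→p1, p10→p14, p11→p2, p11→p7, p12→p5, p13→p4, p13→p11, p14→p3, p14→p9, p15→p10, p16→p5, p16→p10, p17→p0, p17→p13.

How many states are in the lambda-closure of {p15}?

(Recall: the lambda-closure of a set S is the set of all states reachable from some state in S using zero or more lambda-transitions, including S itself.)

12

Start with {p15}.
From p15 via lambda: add p10.
From p10 via lambda: add p1, p14.
From p1 via lambda: add p2.
From p14 via lambda: add p3, p9.
From p2 via lambda: add p4.
From p4 via lambda: add p16.
From p16 via lambda: add p5.
From p5 via lambda: add p7.
From p7 via lambda: add p11.
lambda-closure = {p1, p2, p3, p4, p5, p7, p9, p10, p11, p14, p15, p16}, which has 12 states.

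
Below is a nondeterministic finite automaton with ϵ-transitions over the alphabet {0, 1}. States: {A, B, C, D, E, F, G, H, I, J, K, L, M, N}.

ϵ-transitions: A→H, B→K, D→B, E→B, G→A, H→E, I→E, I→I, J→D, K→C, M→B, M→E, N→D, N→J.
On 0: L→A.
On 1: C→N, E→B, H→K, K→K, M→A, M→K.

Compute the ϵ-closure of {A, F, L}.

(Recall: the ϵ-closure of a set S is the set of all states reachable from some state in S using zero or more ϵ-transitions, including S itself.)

{A, B, C, E, F, H, K, L}

Start with {A, F, L}.
From A via ϵ: add H.
From H via ϵ: add E.
From E via ϵ: add B.
From B via ϵ: add K.
From K via ϵ: add C.
No new states can be added; the closed set is {A, B, C, E, F, H, K, L}.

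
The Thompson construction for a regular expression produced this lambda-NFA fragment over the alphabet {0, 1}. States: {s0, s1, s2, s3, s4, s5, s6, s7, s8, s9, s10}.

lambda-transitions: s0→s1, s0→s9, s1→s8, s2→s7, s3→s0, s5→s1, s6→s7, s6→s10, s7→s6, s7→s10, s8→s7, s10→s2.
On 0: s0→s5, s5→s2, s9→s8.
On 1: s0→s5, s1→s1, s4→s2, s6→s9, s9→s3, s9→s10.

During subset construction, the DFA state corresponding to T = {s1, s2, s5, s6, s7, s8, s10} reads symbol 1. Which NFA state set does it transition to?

{s1, s2, s6, s7, s8, s9, s10}

s1 on 1 → {s1}.
s6 on 1 → {s9}.
No 1-transition from s2, s5, s7, s8, s10.
Union after reading 1: {s1, s9}.
Now take the lambda-closure:
From s1 via lambda: add s8.
From s8 via lambda: add s7.
From s7 via lambda: add s6, s10.
From s10 via lambda: add s2.
No new states can be added; the closed set is {s1, s2, s6, s7, s8, s9, s10}.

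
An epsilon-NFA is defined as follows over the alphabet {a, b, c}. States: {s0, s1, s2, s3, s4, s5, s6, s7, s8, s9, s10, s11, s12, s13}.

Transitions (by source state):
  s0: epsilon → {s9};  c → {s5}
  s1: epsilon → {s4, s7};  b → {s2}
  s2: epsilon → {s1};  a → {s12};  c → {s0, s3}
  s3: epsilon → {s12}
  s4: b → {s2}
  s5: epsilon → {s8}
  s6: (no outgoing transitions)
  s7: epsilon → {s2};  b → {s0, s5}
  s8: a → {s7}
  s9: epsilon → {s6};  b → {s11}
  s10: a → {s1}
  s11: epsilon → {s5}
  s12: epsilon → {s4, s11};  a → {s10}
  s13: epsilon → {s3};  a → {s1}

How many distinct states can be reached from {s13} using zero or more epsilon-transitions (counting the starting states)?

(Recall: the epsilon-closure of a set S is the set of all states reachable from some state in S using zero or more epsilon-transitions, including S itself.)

Start with {s13}.
From s13 via epsilon: add s3.
From s3 via epsilon: add s12.
From s12 via epsilon: add s4, s11.
From s11 via epsilon: add s5.
From s5 via epsilon: add s8.
epsilon-closure = {s3, s4, s5, s8, s11, s12, s13}, which has 7 states.

7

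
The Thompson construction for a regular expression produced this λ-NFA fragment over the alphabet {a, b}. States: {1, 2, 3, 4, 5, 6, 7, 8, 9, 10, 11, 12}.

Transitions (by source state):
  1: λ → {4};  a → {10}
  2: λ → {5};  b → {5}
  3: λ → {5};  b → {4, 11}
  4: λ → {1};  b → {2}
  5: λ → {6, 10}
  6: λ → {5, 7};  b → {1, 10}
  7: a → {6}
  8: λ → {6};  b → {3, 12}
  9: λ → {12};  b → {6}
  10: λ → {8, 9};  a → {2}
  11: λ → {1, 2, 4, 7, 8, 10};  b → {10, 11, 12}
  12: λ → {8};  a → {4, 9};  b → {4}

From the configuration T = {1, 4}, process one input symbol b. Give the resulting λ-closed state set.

{2, 5, 6, 7, 8, 9, 10, 12}

4 on b → {2}.
No b-transition from 1.
Union after reading b: {2}.
Now take the λ-closure:
From 2 via λ: add 5.
From 5 via λ: add 6, 10.
From 6 via λ: add 7.
From 10 via λ: add 8, 9.
From 9 via λ: add 12.
No new states can be added; the closed set is {2, 5, 6, 7, 8, 9, 10, 12}.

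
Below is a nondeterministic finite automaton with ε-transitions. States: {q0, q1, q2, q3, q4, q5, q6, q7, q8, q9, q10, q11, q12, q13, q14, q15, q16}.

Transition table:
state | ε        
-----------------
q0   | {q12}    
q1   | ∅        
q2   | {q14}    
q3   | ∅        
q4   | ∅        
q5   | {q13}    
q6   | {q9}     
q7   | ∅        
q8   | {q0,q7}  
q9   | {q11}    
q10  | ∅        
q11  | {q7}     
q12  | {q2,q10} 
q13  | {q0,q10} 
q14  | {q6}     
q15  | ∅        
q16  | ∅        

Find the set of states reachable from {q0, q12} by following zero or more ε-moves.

Start with {q0, q12}.
From q12 via ε: add q2, q10.
From q2 via ε: add q14.
From q14 via ε: add q6.
From q6 via ε: add q9.
From q9 via ε: add q11.
From q11 via ε: add q7.
No new states can be added; the closed set is {q0, q2, q6, q7, q9, q10, q11, q12, q14}.

{q0, q2, q6, q7, q9, q10, q11, q12, q14}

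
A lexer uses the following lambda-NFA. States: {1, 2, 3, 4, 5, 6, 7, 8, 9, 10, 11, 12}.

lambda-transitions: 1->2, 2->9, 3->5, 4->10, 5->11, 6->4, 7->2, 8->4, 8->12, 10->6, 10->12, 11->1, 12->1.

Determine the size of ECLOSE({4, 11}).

Start with {4, 11}.
From 4 via lambda: add 10.
From 11 via lambda: add 1.
From 1 via lambda: add 2.
From 10 via lambda: add 6, 12.
From 2 via lambda: add 9.
lambda-closure = {1, 2, 4, 6, 9, 10, 11, 12}, which has 8 states.

8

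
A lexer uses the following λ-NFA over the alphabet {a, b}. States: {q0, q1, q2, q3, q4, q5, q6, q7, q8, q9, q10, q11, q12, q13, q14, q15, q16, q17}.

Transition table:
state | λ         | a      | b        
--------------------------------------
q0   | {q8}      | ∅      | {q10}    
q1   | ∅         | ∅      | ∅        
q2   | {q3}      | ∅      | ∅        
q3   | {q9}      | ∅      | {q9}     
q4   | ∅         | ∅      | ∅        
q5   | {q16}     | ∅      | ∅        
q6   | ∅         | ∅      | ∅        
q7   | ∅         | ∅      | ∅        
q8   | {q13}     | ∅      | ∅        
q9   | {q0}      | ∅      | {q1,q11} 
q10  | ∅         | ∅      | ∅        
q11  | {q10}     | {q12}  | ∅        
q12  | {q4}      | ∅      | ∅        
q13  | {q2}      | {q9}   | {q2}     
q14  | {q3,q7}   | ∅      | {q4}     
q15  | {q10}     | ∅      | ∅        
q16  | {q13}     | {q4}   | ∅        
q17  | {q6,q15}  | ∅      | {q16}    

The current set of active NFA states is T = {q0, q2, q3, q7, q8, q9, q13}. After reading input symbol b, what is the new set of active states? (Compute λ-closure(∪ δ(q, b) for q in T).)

{q0, q1, q2, q3, q8, q9, q10, q11, q13}

q0 on b → {q10}.
q3 on b → {q9}.
q9 on b → {q1, q11}.
q13 on b → {q2}.
No b-transition from q2, q7, q8.
Union after reading b: {q1, q2, q9, q10, q11}.
Now take the λ-closure:
From q2 via λ: add q3.
From q9 via λ: add q0.
From q0 via λ: add q8.
From q8 via λ: add q13.
No new states can be added; the closed set is {q0, q1, q2, q3, q8, q9, q10, q11, q13}.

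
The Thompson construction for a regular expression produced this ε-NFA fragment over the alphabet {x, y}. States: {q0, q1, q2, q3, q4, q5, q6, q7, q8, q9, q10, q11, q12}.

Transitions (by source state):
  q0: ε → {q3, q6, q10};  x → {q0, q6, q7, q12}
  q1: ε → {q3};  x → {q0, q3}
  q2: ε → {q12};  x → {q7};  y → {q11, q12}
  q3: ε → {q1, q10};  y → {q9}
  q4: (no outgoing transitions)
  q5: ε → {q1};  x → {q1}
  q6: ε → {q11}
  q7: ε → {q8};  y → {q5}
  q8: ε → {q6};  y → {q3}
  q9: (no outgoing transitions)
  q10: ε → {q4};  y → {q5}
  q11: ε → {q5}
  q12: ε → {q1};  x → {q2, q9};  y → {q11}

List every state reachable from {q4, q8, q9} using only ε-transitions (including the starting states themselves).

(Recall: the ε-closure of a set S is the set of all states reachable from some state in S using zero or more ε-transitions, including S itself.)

Start with {q4, q8, q9}.
From q8 via ε: add q6.
From q6 via ε: add q11.
From q11 via ε: add q5.
From q5 via ε: add q1.
From q1 via ε: add q3.
From q3 via ε: add q10.
No new states can be added; the closed set is {q1, q3, q4, q5, q6, q8, q9, q10, q11}.

{q1, q3, q4, q5, q6, q8, q9, q10, q11}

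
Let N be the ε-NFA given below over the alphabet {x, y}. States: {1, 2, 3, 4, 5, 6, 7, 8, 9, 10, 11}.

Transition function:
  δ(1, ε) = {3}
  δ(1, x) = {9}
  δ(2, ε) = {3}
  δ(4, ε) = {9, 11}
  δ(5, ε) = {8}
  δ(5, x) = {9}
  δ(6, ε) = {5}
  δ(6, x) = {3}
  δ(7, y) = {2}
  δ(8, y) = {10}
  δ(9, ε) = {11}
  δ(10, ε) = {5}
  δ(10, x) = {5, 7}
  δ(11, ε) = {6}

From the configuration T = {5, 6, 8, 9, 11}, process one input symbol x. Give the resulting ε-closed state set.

5 on x → {9}.
6 on x → {3}.
No x-transition from 8, 9, 11.
Union after reading x: {3, 9}.
Now take the ε-closure:
From 9 via ε: add 11.
From 11 via ε: add 6.
From 6 via ε: add 5.
From 5 via ε: add 8.
No new states can be added; the closed set is {3, 5, 6, 8, 9, 11}.

{3, 5, 6, 8, 9, 11}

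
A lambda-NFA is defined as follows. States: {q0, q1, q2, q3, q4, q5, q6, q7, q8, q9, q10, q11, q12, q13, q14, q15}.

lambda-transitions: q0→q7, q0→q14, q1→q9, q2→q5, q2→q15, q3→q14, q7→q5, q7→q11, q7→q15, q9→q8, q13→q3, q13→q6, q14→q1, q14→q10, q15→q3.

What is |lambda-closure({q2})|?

Start with {q2}.
From q2 via lambda: add q5, q15.
From q15 via lambda: add q3.
From q3 via lambda: add q14.
From q14 via lambda: add q1, q10.
From q1 via lambda: add q9.
From q9 via lambda: add q8.
lambda-closure = {q1, q2, q3, q5, q8, q9, q10, q14, q15}, which has 9 states.

9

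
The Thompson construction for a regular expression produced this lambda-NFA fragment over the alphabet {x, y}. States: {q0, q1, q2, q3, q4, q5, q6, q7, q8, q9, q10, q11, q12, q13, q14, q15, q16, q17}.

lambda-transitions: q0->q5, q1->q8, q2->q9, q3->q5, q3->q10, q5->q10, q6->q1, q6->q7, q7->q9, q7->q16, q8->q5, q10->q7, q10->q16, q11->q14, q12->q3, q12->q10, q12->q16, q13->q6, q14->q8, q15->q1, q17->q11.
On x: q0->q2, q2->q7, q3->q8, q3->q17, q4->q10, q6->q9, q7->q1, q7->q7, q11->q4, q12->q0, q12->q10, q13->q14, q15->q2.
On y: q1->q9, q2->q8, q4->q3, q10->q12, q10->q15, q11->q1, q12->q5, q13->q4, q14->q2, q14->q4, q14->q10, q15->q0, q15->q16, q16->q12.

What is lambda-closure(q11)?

Start with {q11}.
From q11 via lambda: add q14.
From q14 via lambda: add q8.
From q8 via lambda: add q5.
From q5 via lambda: add q10.
From q10 via lambda: add q7, q16.
From q7 via lambda: add q9.
No new states can be added; the closed set is {q5, q7, q8, q9, q10, q11, q14, q16}.

{q5, q7, q8, q9, q10, q11, q14, q16}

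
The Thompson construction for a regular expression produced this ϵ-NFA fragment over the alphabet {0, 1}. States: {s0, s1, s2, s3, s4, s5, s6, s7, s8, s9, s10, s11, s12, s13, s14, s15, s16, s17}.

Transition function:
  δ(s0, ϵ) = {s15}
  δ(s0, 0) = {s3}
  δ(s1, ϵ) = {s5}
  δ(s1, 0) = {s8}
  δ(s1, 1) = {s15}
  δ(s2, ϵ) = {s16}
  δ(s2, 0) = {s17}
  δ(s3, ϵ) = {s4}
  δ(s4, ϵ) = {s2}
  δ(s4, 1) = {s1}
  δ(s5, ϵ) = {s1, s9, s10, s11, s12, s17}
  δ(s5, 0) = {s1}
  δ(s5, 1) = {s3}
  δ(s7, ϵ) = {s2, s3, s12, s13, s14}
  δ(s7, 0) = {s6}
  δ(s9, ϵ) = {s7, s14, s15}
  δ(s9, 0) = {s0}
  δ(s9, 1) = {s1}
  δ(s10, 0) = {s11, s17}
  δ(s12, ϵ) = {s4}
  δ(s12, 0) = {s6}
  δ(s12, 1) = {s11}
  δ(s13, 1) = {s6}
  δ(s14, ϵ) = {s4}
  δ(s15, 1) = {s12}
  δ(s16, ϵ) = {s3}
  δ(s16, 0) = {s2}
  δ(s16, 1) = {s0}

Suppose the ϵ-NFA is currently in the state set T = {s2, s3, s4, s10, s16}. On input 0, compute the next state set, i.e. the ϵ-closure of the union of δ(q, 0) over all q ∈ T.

s2 on 0 → {s17}.
s10 on 0 → {s11, s17}.
s16 on 0 → {s2}.
No 0-transition from s3, s4.
Union after reading 0: {s2, s11, s17}.
Now take the ϵ-closure:
From s2 via ϵ: add s16.
From s16 via ϵ: add s3.
From s3 via ϵ: add s4.
No new states can be added; the closed set is {s2, s3, s4, s11, s16, s17}.

{s2, s3, s4, s11, s16, s17}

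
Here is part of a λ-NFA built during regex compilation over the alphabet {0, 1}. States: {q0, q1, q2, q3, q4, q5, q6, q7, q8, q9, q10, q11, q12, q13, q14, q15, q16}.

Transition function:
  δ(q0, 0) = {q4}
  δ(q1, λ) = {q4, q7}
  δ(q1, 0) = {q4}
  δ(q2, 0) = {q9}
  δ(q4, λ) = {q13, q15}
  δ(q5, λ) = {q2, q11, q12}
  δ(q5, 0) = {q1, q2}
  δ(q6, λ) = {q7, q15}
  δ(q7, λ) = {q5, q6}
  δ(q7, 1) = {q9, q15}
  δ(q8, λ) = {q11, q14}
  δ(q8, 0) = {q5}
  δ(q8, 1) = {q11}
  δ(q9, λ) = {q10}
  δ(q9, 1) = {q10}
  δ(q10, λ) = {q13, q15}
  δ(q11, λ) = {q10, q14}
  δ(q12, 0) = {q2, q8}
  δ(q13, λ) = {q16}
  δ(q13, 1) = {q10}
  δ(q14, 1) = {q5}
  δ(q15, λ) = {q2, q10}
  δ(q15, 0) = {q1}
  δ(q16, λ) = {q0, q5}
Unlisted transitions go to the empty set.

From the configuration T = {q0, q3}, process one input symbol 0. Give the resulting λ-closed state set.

q0 on 0 → {q4}.
No 0-transition from q3.
Union after reading 0: {q4}.
Now take the λ-closure:
From q4 via λ: add q13, q15.
From q13 via λ: add q16.
From q15 via λ: add q2, q10.
From q16 via λ: add q0, q5.
From q5 via λ: add q11, q12.
From q11 via λ: add q14.
No new states can be added; the closed set is {q0, q2, q4, q5, q10, q11, q12, q13, q14, q15, q16}.

{q0, q2, q4, q5, q10, q11, q12, q13, q14, q15, q16}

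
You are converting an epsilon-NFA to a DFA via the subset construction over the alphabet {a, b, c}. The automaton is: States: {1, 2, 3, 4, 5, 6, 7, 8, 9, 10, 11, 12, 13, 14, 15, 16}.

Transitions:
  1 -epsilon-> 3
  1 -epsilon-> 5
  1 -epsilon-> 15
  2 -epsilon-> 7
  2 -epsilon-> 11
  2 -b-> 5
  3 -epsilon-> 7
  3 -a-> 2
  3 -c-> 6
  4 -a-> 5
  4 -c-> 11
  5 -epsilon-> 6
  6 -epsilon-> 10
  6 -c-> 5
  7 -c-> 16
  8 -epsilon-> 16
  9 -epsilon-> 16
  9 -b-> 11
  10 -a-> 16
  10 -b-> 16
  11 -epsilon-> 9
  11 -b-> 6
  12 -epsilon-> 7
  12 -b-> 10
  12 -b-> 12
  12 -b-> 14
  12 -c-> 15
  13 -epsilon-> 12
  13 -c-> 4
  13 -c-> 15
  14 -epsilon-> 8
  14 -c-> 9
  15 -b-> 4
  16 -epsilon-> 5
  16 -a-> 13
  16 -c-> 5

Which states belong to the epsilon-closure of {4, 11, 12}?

{4, 5, 6, 7, 9, 10, 11, 12, 16}

Start with {4, 11, 12}.
From 11 via epsilon: add 9.
From 12 via epsilon: add 7.
From 9 via epsilon: add 16.
From 16 via epsilon: add 5.
From 5 via epsilon: add 6.
From 6 via epsilon: add 10.
No new states can be added; the closed set is {4, 5, 6, 7, 9, 10, 11, 12, 16}.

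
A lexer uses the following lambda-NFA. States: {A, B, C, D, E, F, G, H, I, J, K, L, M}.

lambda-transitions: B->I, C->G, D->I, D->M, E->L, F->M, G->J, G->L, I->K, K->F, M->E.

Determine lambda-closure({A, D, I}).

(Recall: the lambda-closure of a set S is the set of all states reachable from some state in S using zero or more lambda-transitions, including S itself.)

Start with {A, D, I}.
From D via lambda: add M.
From I via lambda: add K.
From K via lambda: add F.
From M via lambda: add E.
From E via lambda: add L.
No new states can be added; the closed set is {A, D, E, F, I, K, L, M}.

{A, D, E, F, I, K, L, M}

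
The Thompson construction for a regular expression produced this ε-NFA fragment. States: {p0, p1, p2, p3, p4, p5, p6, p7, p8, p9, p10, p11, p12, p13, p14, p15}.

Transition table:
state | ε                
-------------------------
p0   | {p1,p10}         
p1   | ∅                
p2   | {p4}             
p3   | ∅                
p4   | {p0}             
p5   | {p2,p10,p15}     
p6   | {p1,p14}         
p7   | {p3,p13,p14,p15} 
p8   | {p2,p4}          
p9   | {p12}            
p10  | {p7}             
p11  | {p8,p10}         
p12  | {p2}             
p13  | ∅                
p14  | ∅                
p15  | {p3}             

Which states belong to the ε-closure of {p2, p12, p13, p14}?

{p0, p1, p2, p3, p4, p7, p10, p12, p13, p14, p15}

Start with {p2, p12, p13, p14}.
From p2 via ε: add p4.
From p4 via ε: add p0.
From p0 via ε: add p1, p10.
From p10 via ε: add p7.
From p7 via ε: add p3, p15.
No new states can be added; the closed set is {p0, p1, p2, p3, p4, p7, p10, p12, p13, p14, p15}.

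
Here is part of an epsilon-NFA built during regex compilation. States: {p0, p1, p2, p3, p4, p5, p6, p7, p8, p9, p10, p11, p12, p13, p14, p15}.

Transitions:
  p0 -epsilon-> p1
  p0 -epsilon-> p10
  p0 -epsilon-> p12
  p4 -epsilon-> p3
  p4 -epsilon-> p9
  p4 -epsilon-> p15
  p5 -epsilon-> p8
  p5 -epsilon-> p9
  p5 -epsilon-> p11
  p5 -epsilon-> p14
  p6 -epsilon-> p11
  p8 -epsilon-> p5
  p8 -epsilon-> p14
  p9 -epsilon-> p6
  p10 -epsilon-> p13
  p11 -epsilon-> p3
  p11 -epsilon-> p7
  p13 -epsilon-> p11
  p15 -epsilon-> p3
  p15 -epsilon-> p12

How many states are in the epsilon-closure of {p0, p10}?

Start with {p0, p10}.
From p0 via epsilon: add p1, p12.
From p10 via epsilon: add p13.
From p13 via epsilon: add p11.
From p11 via epsilon: add p3, p7.
epsilon-closure = {p0, p1, p3, p7, p10, p11, p12, p13}, which has 8 states.

8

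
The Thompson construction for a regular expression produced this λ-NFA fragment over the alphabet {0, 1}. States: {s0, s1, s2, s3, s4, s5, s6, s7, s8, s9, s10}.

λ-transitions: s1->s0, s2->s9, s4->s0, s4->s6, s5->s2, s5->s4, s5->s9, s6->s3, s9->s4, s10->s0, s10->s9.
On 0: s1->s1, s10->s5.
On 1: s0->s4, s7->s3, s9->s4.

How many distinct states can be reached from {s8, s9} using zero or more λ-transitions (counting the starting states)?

6

Start with {s8, s9}.
From s9 via λ: add s4.
From s4 via λ: add s0, s6.
From s6 via λ: add s3.
λ-closure = {s0, s3, s4, s6, s8, s9}, which has 6 states.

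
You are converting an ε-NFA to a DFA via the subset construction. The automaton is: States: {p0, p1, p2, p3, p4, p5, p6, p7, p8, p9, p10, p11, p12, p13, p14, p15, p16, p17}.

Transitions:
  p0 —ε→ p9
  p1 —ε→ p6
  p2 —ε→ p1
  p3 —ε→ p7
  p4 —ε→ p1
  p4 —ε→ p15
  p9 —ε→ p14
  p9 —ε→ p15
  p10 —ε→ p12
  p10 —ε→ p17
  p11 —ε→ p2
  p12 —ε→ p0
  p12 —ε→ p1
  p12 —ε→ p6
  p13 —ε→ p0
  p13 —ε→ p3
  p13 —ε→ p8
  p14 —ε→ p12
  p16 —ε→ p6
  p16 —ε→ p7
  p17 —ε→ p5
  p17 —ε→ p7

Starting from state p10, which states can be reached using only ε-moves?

{p0, p1, p5, p6, p7, p9, p10, p12, p14, p15, p17}

Start with {p10}.
From p10 via ε: add p12, p17.
From p12 via ε: add p0, p1, p6.
From p17 via ε: add p5, p7.
From p0 via ε: add p9.
From p9 via ε: add p14, p15.
No new states can be added; the closed set is {p0, p1, p5, p6, p7, p9, p10, p12, p14, p15, p17}.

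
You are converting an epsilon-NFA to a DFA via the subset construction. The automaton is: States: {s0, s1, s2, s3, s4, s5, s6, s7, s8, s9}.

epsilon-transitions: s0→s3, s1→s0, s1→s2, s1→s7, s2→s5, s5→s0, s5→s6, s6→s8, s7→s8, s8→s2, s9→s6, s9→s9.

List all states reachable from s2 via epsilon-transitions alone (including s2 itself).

Start with {s2}.
From s2 via epsilon: add s5.
From s5 via epsilon: add s0, s6.
From s0 via epsilon: add s3.
From s6 via epsilon: add s8.
No new states can be added; the closed set is {s0, s2, s3, s5, s6, s8}.

{s0, s2, s3, s5, s6, s8}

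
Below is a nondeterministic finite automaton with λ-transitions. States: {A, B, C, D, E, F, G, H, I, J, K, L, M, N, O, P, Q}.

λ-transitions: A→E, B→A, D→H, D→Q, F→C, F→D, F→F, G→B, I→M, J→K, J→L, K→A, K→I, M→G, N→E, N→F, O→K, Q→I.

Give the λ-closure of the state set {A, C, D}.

{A, B, C, D, E, G, H, I, M, Q}

Start with {A, C, D}.
From A via λ: add E.
From D via λ: add H, Q.
From Q via λ: add I.
From I via λ: add M.
From M via λ: add G.
From G via λ: add B.
No new states can be added; the closed set is {A, B, C, D, E, G, H, I, M, Q}.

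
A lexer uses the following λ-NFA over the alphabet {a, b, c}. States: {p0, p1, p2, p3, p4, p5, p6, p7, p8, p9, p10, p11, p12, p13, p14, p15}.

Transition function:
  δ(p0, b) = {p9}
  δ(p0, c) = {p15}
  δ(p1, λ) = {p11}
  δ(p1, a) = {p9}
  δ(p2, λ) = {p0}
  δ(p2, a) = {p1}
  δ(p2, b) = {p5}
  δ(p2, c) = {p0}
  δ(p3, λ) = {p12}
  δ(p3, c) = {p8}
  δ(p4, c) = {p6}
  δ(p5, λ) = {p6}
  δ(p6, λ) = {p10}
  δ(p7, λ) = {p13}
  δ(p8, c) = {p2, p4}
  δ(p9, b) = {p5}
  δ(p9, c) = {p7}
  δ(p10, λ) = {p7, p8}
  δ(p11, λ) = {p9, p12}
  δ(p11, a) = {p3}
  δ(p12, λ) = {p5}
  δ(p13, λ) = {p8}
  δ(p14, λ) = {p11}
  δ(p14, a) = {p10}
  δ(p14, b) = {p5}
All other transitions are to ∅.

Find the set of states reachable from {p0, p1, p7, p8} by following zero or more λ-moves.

{p0, p1, p5, p6, p7, p8, p9, p10, p11, p12, p13}

Start with {p0, p1, p7, p8}.
From p1 via λ: add p11.
From p7 via λ: add p13.
From p11 via λ: add p9, p12.
From p12 via λ: add p5.
From p5 via λ: add p6.
From p6 via λ: add p10.
No new states can be added; the closed set is {p0, p1, p5, p6, p7, p8, p9, p10, p11, p12, p13}.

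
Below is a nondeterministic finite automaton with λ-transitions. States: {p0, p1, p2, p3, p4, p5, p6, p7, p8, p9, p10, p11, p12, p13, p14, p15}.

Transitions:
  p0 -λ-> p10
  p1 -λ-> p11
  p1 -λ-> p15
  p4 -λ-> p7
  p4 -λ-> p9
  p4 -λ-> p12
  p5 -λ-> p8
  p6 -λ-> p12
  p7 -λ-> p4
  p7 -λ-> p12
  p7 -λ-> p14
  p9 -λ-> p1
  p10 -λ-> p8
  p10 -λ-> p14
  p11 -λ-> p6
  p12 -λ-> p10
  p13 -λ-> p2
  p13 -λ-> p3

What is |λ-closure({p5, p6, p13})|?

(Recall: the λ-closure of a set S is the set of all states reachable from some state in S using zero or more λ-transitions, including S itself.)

Start with {p5, p6, p13}.
From p5 via λ: add p8.
From p6 via λ: add p12.
From p13 via λ: add p2, p3.
From p12 via λ: add p10.
From p10 via λ: add p14.
λ-closure = {p2, p3, p5, p6, p8, p10, p12, p13, p14}, which has 9 states.

9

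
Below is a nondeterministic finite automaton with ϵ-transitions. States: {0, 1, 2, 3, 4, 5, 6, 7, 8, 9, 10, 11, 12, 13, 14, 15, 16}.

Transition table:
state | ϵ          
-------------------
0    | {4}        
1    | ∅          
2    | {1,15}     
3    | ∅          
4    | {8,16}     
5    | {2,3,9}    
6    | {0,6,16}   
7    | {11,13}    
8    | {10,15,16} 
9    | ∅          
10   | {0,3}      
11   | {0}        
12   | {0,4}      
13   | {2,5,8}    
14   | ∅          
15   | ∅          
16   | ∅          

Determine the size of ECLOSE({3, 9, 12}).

9

Start with {3, 9, 12}.
From 12 via ϵ: add 0, 4.
From 4 via ϵ: add 8, 16.
From 8 via ϵ: add 10, 15.
ϵ-closure = {0, 3, 4, 8, 9, 10, 12, 15, 16}, which has 9 states.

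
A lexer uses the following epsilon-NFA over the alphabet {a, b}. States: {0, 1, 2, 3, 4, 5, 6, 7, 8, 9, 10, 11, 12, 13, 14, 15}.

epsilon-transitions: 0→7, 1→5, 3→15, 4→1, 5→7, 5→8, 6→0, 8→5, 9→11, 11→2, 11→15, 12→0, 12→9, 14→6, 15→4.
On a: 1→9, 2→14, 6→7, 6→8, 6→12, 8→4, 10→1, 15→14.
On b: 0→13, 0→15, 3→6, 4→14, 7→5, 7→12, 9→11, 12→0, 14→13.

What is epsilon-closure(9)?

Start with {9}.
From 9 via epsilon: add 11.
From 11 via epsilon: add 2, 15.
From 15 via epsilon: add 4.
From 4 via epsilon: add 1.
From 1 via epsilon: add 5.
From 5 via epsilon: add 7, 8.
No new states can be added; the closed set is {1, 2, 4, 5, 7, 8, 9, 11, 15}.

{1, 2, 4, 5, 7, 8, 9, 11, 15}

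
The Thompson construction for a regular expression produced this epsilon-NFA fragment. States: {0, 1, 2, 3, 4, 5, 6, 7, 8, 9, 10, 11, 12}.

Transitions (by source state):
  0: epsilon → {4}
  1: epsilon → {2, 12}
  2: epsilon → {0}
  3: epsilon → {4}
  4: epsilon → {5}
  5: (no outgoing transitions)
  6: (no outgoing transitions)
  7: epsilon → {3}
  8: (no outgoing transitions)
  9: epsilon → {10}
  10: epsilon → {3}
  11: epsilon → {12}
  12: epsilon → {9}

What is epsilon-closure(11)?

{3, 4, 5, 9, 10, 11, 12}

Start with {11}.
From 11 via epsilon: add 12.
From 12 via epsilon: add 9.
From 9 via epsilon: add 10.
From 10 via epsilon: add 3.
From 3 via epsilon: add 4.
From 4 via epsilon: add 5.
No new states can be added; the closed set is {3, 4, 5, 9, 10, 11, 12}.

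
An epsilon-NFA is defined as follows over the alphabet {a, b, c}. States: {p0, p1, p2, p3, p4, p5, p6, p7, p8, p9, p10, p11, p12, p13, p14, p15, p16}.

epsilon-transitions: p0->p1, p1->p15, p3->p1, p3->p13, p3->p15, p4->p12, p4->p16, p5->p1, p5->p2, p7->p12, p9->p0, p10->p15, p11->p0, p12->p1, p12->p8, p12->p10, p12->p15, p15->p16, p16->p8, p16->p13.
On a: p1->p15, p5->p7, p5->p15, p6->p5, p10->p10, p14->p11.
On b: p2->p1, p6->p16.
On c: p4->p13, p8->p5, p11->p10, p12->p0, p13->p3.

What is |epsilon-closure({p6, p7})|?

9

Start with {p6, p7}.
From p7 via epsilon: add p12.
From p12 via epsilon: add p1, p8, p10, p15.
From p15 via epsilon: add p16.
From p16 via epsilon: add p13.
epsilon-closure = {p1, p6, p7, p8, p10, p12, p13, p15, p16}, which has 9 states.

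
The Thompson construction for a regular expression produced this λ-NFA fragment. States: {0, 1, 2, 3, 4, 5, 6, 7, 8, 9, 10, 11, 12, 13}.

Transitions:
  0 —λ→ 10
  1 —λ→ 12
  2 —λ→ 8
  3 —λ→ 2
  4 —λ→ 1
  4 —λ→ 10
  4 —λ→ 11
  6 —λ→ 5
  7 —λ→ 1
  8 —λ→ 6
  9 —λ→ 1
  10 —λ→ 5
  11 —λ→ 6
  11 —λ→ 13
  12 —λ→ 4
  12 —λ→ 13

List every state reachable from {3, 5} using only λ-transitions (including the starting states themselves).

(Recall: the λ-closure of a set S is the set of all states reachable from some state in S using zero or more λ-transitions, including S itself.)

{2, 3, 5, 6, 8}

Start with {3, 5}.
From 3 via λ: add 2.
From 2 via λ: add 8.
From 8 via λ: add 6.
No new states can be added; the closed set is {2, 3, 5, 6, 8}.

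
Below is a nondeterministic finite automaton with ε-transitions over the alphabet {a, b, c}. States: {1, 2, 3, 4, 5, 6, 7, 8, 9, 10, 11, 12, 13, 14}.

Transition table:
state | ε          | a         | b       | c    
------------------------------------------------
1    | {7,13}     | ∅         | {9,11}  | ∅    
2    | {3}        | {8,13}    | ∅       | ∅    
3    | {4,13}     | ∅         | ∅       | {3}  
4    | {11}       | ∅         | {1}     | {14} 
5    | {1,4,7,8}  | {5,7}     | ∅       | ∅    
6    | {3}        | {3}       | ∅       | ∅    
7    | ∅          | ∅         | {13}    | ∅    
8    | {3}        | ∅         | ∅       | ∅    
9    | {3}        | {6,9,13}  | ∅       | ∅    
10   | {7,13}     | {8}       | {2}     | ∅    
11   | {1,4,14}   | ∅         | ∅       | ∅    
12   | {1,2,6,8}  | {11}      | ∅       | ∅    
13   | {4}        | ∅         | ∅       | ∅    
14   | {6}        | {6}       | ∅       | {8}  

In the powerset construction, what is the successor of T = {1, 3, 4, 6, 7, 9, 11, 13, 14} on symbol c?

{1, 3, 4, 6, 7, 8, 11, 13, 14}

3 on c → {3}.
4 on c → {14}.
14 on c → {8}.
No c-transition from 1, 6, 7, 9, 11, 13.
Union after reading c: {3, 8, 14}.
Now take the ε-closure:
From 3 via ε: add 4, 13.
From 14 via ε: add 6.
From 4 via ε: add 11.
From 11 via ε: add 1.
From 1 via ε: add 7.
No new states can be added; the closed set is {1, 3, 4, 6, 7, 8, 11, 13, 14}.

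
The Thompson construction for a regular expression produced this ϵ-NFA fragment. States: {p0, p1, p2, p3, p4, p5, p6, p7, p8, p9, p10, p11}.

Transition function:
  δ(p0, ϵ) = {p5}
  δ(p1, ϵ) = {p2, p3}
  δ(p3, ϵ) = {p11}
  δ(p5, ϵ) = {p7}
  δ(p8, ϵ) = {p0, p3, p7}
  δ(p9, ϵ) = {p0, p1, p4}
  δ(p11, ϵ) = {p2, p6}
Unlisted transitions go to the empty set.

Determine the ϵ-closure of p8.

Start with {p8}.
From p8 via ϵ: add p0, p3, p7.
From p0 via ϵ: add p5.
From p3 via ϵ: add p11.
From p11 via ϵ: add p2, p6.
No new states can be added; the closed set is {p0, p2, p3, p5, p6, p7, p8, p11}.

{p0, p2, p3, p5, p6, p7, p8, p11}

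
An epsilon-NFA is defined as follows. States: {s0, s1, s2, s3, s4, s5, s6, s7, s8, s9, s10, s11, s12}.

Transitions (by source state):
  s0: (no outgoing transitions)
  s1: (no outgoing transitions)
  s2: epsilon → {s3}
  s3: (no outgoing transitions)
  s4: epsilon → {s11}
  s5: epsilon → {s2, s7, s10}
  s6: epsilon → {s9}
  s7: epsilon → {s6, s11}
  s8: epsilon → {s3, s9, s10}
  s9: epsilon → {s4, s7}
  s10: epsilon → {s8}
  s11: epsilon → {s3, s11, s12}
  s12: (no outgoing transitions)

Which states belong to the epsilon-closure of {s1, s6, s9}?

{s1, s3, s4, s6, s7, s9, s11, s12}

Start with {s1, s6, s9}.
From s9 via epsilon: add s4, s7.
From s4 via epsilon: add s11.
From s11 via epsilon: add s3, s12.
No new states can be added; the closed set is {s1, s3, s4, s6, s7, s9, s11, s12}.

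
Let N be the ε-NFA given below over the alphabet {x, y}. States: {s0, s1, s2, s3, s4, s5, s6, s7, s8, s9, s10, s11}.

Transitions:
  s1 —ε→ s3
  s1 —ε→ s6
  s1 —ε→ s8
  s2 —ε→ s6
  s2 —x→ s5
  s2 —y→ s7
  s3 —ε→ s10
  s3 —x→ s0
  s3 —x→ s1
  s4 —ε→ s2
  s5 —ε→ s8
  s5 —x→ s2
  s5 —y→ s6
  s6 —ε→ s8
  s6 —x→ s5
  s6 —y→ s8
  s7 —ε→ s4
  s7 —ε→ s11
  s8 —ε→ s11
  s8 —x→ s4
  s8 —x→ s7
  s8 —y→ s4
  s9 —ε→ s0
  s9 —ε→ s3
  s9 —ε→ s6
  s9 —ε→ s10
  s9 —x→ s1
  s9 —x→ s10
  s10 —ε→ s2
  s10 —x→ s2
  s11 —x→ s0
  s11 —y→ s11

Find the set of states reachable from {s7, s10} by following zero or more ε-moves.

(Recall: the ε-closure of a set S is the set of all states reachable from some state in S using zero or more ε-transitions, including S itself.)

{s2, s4, s6, s7, s8, s10, s11}

Start with {s7, s10}.
From s7 via ε: add s4, s11.
From s10 via ε: add s2.
From s2 via ε: add s6.
From s6 via ε: add s8.
No new states can be added; the closed set is {s2, s4, s6, s7, s8, s10, s11}.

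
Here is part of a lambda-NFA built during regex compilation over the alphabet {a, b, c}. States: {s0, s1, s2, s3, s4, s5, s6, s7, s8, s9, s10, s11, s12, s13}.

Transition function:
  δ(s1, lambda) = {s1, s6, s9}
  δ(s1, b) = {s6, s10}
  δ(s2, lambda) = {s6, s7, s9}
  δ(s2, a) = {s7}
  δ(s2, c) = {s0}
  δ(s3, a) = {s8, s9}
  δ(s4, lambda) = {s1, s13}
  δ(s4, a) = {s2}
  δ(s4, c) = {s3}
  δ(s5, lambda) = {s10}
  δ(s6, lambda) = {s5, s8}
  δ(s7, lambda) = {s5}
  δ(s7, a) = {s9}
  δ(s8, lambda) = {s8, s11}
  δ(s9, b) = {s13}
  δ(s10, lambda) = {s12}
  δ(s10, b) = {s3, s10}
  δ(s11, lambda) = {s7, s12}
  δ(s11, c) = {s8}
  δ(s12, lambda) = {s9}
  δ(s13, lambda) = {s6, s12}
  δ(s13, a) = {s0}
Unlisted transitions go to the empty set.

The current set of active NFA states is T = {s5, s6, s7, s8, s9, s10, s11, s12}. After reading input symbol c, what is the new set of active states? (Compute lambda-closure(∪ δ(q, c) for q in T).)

s11 on c → {s8}.
No c-transition from s5, s6, s7, s8, s9, s10, s12.
Union after reading c: {s8}.
Now take the lambda-closure:
From s8 via lambda: add s11.
From s11 via lambda: add s7, s12.
From s7 via lambda: add s5.
From s12 via lambda: add s9.
From s5 via lambda: add s10.
No new states can be added; the closed set is {s5, s7, s8, s9, s10, s11, s12}.

{s5, s7, s8, s9, s10, s11, s12}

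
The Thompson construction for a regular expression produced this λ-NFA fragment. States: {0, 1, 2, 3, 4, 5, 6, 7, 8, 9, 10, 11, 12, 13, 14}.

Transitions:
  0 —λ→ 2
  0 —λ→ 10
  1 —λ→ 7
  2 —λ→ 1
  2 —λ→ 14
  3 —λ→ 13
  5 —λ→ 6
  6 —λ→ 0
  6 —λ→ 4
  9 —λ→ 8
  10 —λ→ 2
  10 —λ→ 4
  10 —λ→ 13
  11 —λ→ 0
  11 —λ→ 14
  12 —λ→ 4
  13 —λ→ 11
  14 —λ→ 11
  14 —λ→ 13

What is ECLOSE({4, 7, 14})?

Start with {4, 7, 14}.
From 14 via λ: add 11, 13.
From 11 via λ: add 0.
From 0 via λ: add 2, 10.
From 2 via λ: add 1.
No new states can be added; the closed set is {0, 1, 2, 4, 7, 10, 11, 13, 14}.

{0, 1, 2, 4, 7, 10, 11, 13, 14}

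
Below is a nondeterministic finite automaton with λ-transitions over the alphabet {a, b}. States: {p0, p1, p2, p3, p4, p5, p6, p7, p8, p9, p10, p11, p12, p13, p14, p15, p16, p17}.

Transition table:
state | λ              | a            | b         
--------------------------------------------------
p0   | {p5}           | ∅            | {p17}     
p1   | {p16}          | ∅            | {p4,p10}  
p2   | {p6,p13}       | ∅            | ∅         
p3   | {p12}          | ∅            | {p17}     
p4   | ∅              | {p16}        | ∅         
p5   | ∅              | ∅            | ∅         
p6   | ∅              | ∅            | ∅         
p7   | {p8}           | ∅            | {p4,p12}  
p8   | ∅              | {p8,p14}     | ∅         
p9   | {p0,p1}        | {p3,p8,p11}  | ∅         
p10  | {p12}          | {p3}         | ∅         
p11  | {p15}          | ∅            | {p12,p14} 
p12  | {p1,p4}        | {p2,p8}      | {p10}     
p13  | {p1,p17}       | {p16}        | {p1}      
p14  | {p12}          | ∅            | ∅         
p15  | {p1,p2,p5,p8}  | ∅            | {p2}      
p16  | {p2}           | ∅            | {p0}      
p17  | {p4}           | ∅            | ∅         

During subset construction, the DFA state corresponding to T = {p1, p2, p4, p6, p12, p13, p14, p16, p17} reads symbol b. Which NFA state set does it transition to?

p1 on b → {p4, p10}.
p12 on b → {p10}.
p13 on b → {p1}.
p16 on b → {p0}.
No b-transition from p2, p4, p6, p14, p17.
Union after reading b: {p0, p1, p4, p10}.
Now take the λ-closure:
From p0 via λ: add p5.
From p1 via λ: add p16.
From p10 via λ: add p12.
From p16 via λ: add p2.
From p2 via λ: add p6, p13.
From p13 via λ: add p17.
No new states can be added; the closed set is {p0, p1, p2, p4, p5, p6, p10, p12, p13, p16, p17}.

{p0, p1, p2, p4, p5, p6, p10, p12, p13, p16, p17}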